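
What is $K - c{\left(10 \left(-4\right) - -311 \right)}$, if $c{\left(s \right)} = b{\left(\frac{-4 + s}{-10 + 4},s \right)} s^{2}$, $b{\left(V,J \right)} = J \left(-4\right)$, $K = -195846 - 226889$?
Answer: $79187309$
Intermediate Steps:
$K = -422735$
$b{\left(V,J \right)} = - 4 J$
$c{\left(s \right)} = - 4 s^{3}$ ($c{\left(s \right)} = - 4 s s^{2} = - 4 s^{3}$)
$K - c{\left(10 \left(-4\right) - -311 \right)} = -422735 - - 4 \left(10 \left(-4\right) - -311\right)^{3} = -422735 - - 4 \left(-40 + 311\right)^{3} = -422735 - - 4 \cdot 271^{3} = -422735 - \left(-4\right) 19902511 = -422735 - -79610044 = -422735 + 79610044 = 79187309$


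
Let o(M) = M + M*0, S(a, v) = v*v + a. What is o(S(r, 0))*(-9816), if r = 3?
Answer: -29448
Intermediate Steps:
S(a, v) = a + v**2 (S(a, v) = v**2 + a = a + v**2)
o(M) = M (o(M) = M + 0 = M)
o(S(r, 0))*(-9816) = (3 + 0**2)*(-9816) = (3 + 0)*(-9816) = 3*(-9816) = -29448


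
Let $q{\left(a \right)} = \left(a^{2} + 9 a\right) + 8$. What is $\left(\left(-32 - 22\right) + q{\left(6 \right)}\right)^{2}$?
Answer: $1936$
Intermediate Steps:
$q{\left(a \right)} = 8 + a^{2} + 9 a$
$\left(\left(-32 - 22\right) + q{\left(6 \right)}\right)^{2} = \left(\left(-32 - 22\right) + \left(8 + 6^{2} + 9 \cdot 6\right)\right)^{2} = \left(\left(-32 - 22\right) + \left(8 + 36 + 54\right)\right)^{2} = \left(-54 + 98\right)^{2} = 44^{2} = 1936$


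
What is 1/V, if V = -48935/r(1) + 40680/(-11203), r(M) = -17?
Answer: 11203/32207485 ≈ 0.00034784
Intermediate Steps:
V = 32207485/11203 (V = -48935/(-17) + 40680/(-11203) = -48935*(-1/17) + 40680*(-1/11203) = 48935/17 - 40680/11203 = 32207485/11203 ≈ 2874.9)
1/V = 1/(32207485/11203) = 11203/32207485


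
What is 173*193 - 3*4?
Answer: 33377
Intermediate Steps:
173*193 - 3*4 = 33389 - 12 = 33377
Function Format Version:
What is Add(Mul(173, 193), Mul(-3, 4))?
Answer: 33377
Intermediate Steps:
Add(Mul(173, 193), Mul(-3, 4)) = Add(33389, -12) = 33377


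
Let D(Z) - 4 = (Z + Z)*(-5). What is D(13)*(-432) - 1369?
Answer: 53063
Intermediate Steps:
D(Z) = 4 - 10*Z (D(Z) = 4 + (Z + Z)*(-5) = 4 + (2*Z)*(-5) = 4 - 10*Z)
D(13)*(-432) - 1369 = (4 - 10*13)*(-432) - 1369 = (4 - 130)*(-432) - 1369 = -126*(-432) - 1369 = 54432 - 1369 = 53063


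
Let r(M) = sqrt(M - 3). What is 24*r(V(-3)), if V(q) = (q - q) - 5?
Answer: 48*I*sqrt(2) ≈ 67.882*I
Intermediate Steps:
V(q) = -5 (V(q) = 0 - 5 = -5)
r(M) = sqrt(-3 + M)
24*r(V(-3)) = 24*sqrt(-3 - 5) = 24*sqrt(-8) = 24*(2*I*sqrt(2)) = 48*I*sqrt(2)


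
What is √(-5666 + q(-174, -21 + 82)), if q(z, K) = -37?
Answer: I*√5703 ≈ 75.518*I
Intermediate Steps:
√(-5666 + q(-174, -21 + 82)) = √(-5666 - 37) = √(-5703) = I*√5703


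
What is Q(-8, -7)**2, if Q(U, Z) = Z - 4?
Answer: 121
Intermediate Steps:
Q(U, Z) = -4 + Z
Q(-8, -7)**2 = (-4 - 7)**2 = (-11)**2 = 121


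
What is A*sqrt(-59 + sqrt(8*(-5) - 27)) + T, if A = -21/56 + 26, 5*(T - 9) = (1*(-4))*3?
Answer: 33/5 + 205*sqrt(-59 + I*sqrt(67))/8 ≈ 20.221 + 197.3*I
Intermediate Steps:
T = 33/5 (T = 9 + ((1*(-4))*3)/5 = 9 + (-4*3)/5 = 9 + (1/5)*(-12) = 9 - 12/5 = 33/5 ≈ 6.6000)
A = 205/8 (A = -21*1/56 + 26 = -3/8 + 26 = 205/8 ≈ 25.625)
A*sqrt(-59 + sqrt(8*(-5) - 27)) + T = 205*sqrt(-59 + sqrt(8*(-5) - 27))/8 + 33/5 = 205*sqrt(-59 + sqrt(-40 - 27))/8 + 33/5 = 205*sqrt(-59 + sqrt(-67))/8 + 33/5 = 205*sqrt(-59 + I*sqrt(67))/8 + 33/5 = 33/5 + 205*sqrt(-59 + I*sqrt(67))/8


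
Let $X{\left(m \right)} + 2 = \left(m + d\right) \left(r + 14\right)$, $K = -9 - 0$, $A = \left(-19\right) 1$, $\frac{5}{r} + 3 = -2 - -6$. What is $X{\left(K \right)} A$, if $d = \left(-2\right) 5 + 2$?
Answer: $6175$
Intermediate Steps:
$r = 5$ ($r = \frac{5}{-3 - -4} = \frac{5}{-3 + \left(-2 + 6\right)} = \frac{5}{-3 + 4} = \frac{5}{1} = 5 \cdot 1 = 5$)
$d = -8$ ($d = -10 + 2 = -8$)
$A = -19$
$K = -9$ ($K = -9 + 0 = -9$)
$X{\left(m \right)} = -154 + 19 m$ ($X{\left(m \right)} = -2 + \left(m - 8\right) \left(5 + 14\right) = -2 + \left(-8 + m\right) 19 = -2 + \left(-152 + 19 m\right) = -154 + 19 m$)
$X{\left(K \right)} A = \left(-154 + 19 \left(-9\right)\right) \left(-19\right) = \left(-154 - 171\right) \left(-19\right) = \left(-325\right) \left(-19\right) = 6175$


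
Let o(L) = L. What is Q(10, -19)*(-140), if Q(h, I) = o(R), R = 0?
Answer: 0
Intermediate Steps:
Q(h, I) = 0
Q(10, -19)*(-140) = 0*(-140) = 0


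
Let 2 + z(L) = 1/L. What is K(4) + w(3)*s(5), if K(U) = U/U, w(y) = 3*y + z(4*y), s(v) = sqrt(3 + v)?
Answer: 1 + 85*sqrt(2)/6 ≈ 21.035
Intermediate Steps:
z(L) = -2 + 1/L
w(y) = -2 + 3*y + 1/(4*y) (w(y) = 3*y + (-2 + 1/(4*y)) = -2 + 3*y + 1/(4*y))
K(U) = 1
K(4) + w(3)*s(5) = 1 + (-2 + 3*3 + (1/4)/3)*sqrt(3 + 5) = 1 + (-2 + 9 + (1/4)*(1/3))*sqrt(8) = 1 + (-2 + 9 + 1/12)*(2*sqrt(2)) = 1 + 85*(2*sqrt(2))/12 = 1 + 85*sqrt(2)/6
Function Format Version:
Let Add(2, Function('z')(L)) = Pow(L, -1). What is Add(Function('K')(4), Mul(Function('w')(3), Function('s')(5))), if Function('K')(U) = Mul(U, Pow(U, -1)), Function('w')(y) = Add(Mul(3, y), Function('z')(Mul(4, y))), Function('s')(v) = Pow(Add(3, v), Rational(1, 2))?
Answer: Add(1, Mul(Rational(85, 6), Pow(2, Rational(1, 2)))) ≈ 21.035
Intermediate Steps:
Function('z')(L) = Add(-2, Pow(L, -1))
Function('w')(y) = Add(-2, Mul(3, y), Mul(Rational(1, 4), Pow(y, -1))) (Function('w')(y) = Add(Mul(3, y), Add(-2, Pow(Mul(4, y), -1))) = Add(Mul(3, y), Add(-2, Mul(Rational(1, 4), Pow(y, -1)))) = Add(-2, Mul(3, y), Mul(Rational(1, 4), Pow(y, -1))))
Function('K')(U) = 1
Add(Function('K')(4), Mul(Function('w')(3), Function('s')(5))) = Add(1, Mul(Add(-2, Mul(3, 3), Mul(Rational(1, 4), Pow(3, -1))), Pow(Add(3, 5), Rational(1, 2)))) = Add(1, Mul(Add(-2, 9, Mul(Rational(1, 4), Rational(1, 3))), Pow(8, Rational(1, 2)))) = Add(1, Mul(Add(-2, 9, Rational(1, 12)), Mul(2, Pow(2, Rational(1, 2))))) = Add(1, Mul(Rational(85, 12), Mul(2, Pow(2, Rational(1, 2))))) = Add(1, Mul(Rational(85, 6), Pow(2, Rational(1, 2))))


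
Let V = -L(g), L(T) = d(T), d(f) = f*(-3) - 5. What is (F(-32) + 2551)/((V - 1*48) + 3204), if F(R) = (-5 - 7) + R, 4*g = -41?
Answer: 10028/12521 ≈ 0.80089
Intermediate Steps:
g = -41/4 (g = (1/4)*(-41) = -41/4 ≈ -10.250)
d(f) = -5 - 3*f (d(f) = -3*f - 5 = -5 - 3*f)
L(T) = -5 - 3*T
V = -103/4 (V = -(-5 - 3*(-41/4)) = -(-5 + 123/4) = -1*103/4 = -103/4 ≈ -25.750)
F(R) = -12 + R
(F(-32) + 2551)/((V - 1*48) + 3204) = ((-12 - 32) + 2551)/((-103/4 - 1*48) + 3204) = (-44 + 2551)/((-103/4 - 48) + 3204) = 2507/(-295/4 + 3204) = 2507/(12521/4) = 2507*(4/12521) = 10028/12521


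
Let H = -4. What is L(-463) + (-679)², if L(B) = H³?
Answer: 460977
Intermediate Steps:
L(B) = -64 (L(B) = (-4)³ = -64)
L(-463) + (-679)² = -64 + (-679)² = -64 + 461041 = 460977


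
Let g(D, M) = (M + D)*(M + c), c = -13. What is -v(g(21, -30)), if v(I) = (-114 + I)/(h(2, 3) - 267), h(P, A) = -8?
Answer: 273/275 ≈ 0.99273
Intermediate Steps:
g(D, M) = (-13 + M)*(D + M) (g(D, M) = (M + D)*(M - 13) = (D + M)*(-13 + M) = (-13 + M)*(D + M))
v(I) = 114/275 - I/275 (v(I) = (-114 + I)/(-8 - 267) = (-114 + I)/(-275) = (-114 + I)*(-1/275) = 114/275 - I/275)
-v(g(21, -30)) = -(114/275 - ((-30)**2 - 13*21 - 13*(-30) + 21*(-30))/275) = -(114/275 - (900 - 273 + 390 - 630)/275) = -(114/275 - 1/275*387) = -(114/275 - 387/275) = -1*(-273/275) = 273/275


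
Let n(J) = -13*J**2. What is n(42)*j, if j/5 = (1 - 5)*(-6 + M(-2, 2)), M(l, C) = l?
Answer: -3669120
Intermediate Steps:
j = 160 (j = 5*((1 - 5)*(-6 - 2)) = 5*(-4*(-8)) = 5*32 = 160)
n(42)*j = -13*42**2*160 = -13*1764*160 = -22932*160 = -3669120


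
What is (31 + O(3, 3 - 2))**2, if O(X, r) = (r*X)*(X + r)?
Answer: 1849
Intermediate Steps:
O(X, r) = X*r*(X + r) (O(X, r) = (X*r)*(X + r) = X*r*(X + r))
(31 + O(3, 3 - 2))**2 = (31 + 3*(3 - 2)*(3 + (3 - 2)))**2 = (31 + 3*1*(3 + 1))**2 = (31 + 3*1*4)**2 = (31 + 12)**2 = 43**2 = 1849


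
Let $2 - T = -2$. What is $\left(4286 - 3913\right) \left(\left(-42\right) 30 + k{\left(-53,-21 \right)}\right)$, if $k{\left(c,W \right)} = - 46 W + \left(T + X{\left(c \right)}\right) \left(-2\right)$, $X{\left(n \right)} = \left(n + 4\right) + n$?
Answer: $-36554$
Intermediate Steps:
$T = 4$ ($T = 2 - -2 = 2 + 2 = 4$)
$X{\left(n \right)} = 4 + 2 n$ ($X{\left(n \right)} = \left(4 + n\right) + n = 4 + 2 n$)
$k{\left(c,W \right)} = -16 - 46 W - 4 c$ ($k{\left(c,W \right)} = - 46 W + \left(4 + \left(4 + 2 c\right)\right) \left(-2\right) = - 46 W + \left(8 + 2 c\right) \left(-2\right) = - 46 W - \left(16 + 4 c\right) = -16 - 46 W - 4 c$)
$\left(4286 - 3913\right) \left(\left(-42\right) 30 + k{\left(-53,-21 \right)}\right) = \left(4286 - 3913\right) \left(\left(-42\right) 30 - -1162\right) = 373 \left(-1260 + \left(-16 + 966 + 212\right)\right) = 373 \left(-1260 + 1162\right) = 373 \left(-98\right) = -36554$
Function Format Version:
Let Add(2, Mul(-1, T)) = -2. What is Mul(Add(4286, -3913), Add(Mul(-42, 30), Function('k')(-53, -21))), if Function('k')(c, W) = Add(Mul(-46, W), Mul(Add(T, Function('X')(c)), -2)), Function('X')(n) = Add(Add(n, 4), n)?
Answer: -36554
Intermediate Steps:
T = 4 (T = Add(2, Mul(-1, -2)) = Add(2, 2) = 4)
Function('X')(n) = Add(4, Mul(2, n)) (Function('X')(n) = Add(Add(4, n), n) = Add(4, Mul(2, n)))
Function('k')(c, W) = Add(-16, Mul(-46, W), Mul(-4, c)) (Function('k')(c, W) = Add(Mul(-46, W), Mul(Add(4, Add(4, Mul(2, c))), -2)) = Add(Mul(-46, W), Mul(Add(8, Mul(2, c)), -2)) = Add(Mul(-46, W), Add(-16, Mul(-4, c))) = Add(-16, Mul(-46, W), Mul(-4, c)))
Mul(Add(4286, -3913), Add(Mul(-42, 30), Function('k')(-53, -21))) = Mul(Add(4286, -3913), Add(Mul(-42, 30), Add(-16, Mul(-46, -21), Mul(-4, -53)))) = Mul(373, Add(-1260, Add(-16, 966, 212))) = Mul(373, Add(-1260, 1162)) = Mul(373, -98) = -36554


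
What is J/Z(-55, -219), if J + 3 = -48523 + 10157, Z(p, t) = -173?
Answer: 38369/173 ≈ 221.79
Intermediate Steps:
J = -38369 (J = -3 + (-48523 + 10157) = -3 - 38366 = -38369)
J/Z(-55, -219) = -38369/(-173) = -38369*(-1/173) = 38369/173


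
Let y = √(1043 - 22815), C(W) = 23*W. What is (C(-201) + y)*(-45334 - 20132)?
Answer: 302649318 - 130932*I*√5443 ≈ 3.0265e+8 - 9.6597e+6*I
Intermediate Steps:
y = 2*I*√5443 (y = √(-21772) = 2*I*√5443 ≈ 147.55*I)
(C(-201) + y)*(-45334 - 20132) = (23*(-201) + 2*I*√5443)*(-45334 - 20132) = (-4623 + 2*I*√5443)*(-65466) = 302649318 - 130932*I*√5443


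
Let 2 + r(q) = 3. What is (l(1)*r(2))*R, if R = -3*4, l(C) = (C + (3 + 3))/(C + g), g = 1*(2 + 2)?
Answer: -84/5 ≈ -16.800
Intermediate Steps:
r(q) = 1 (r(q) = -2 + 3 = 1)
g = 4 (g = 1*4 = 4)
l(C) = (6 + C)/(4 + C) (l(C) = (C + (3 + 3))/(C + 4) = (C + 6)/(4 + C) = (6 + C)/(4 + C))
R = -12
(l(1)*r(2))*R = (((6 + 1)/(4 + 1))*1)*(-12) = ((7/5)*1)*(-12) = (7/5)*(-12) = -84/5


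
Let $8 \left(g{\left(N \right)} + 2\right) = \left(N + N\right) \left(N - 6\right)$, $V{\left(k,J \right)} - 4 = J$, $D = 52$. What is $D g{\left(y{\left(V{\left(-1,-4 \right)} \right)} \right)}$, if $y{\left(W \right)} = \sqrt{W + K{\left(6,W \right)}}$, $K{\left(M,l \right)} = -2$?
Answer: $-130 - 78 i \sqrt{2} \approx -130.0 - 110.31 i$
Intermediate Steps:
$V{\left(k,J \right)} = 4 + J$
$y{\left(W \right)} = \sqrt{-2 + W}$ ($y{\left(W \right)} = \sqrt{W - 2} = \sqrt{-2 + W}$)
$g{\left(N \right)} = -2 + \frac{N \left(-6 + N\right)}{4}$ ($g{\left(N \right)} = -2 + \frac{\left(N + N\right) \left(N - 6\right)}{8} = -2 + \frac{2 N \left(-6 + N\right)}{8} = -2 + \frac{N \left(-6 + N\right)}{4}$)
$D g{\left(y{\left(V{\left(-1,-4 \right)} \right)} \right)} = 52 \left(-2 - \frac{3 \sqrt{-2 + \left(4 - 4\right)}}{2} + \frac{\left(\sqrt{-2 + \left(4 - 4\right)}\right)^{2}}{4}\right) = 52 \left(-2 - \frac{3 \sqrt{-2 + 0}}{2} + \frac{\left(\sqrt{-2 + 0}\right)^{2}}{4}\right) = 52 \left(-2 - \frac{3 \sqrt{-2}}{2} + \frac{\left(\sqrt{-2}\right)^{2}}{4}\right) = 52 \left(-2 - \frac{3 i \sqrt{2}}{2} + \frac{\left(i \sqrt{2}\right)^{2}}{4}\right) = 52 \left(-2 - \frac{3 i \sqrt{2}}{2} + \frac{1}{4} \left(-2\right)\right) = 52 \left(-2 - \frac{3 i \sqrt{2}}{2} - \frac{1}{2}\right) = 52 \left(- \frac{5}{2} - \frac{3 i \sqrt{2}}{2}\right) = -130 - 78 i \sqrt{2}$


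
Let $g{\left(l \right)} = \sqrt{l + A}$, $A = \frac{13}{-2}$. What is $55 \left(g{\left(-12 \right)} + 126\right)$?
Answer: $6930 + \frac{55 i \sqrt{74}}{2} \approx 6930.0 + 236.56 i$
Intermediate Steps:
$A = - \frac{13}{2}$ ($A = 13 \left(- \frac{1}{2}\right) = - \frac{13}{2} \approx -6.5$)
$g{\left(l \right)} = \sqrt{- \frac{13}{2} + l}$ ($g{\left(l \right)} = \sqrt{l - \frac{13}{2}} = \sqrt{- \frac{13}{2} + l}$)
$55 \left(g{\left(-12 \right)} + 126\right) = 55 \left(\frac{\sqrt{-26 + 4 \left(-12\right)}}{2} + 126\right) = 55 \left(\frac{\sqrt{-26 - 48}}{2} + 126\right) = 55 \left(\frac{\sqrt{-74}}{2} + 126\right) = 55 \left(\frac{i \sqrt{74}}{2} + 126\right) = 55 \left(126 + \frac{i \sqrt{74}}{2}\right) = 6930 + \frac{55 i \sqrt{74}}{2}$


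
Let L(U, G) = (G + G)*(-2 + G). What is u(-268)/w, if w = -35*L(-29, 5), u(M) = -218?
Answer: 109/525 ≈ 0.20762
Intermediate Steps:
L(U, G) = 2*G*(-2 + G) (L(U, G) = (2*G)*(-2 + G) = 2*G*(-2 + G))
w = -1050 (w = -70*5*(-2 + 5) = -70*5*3 = -35*30 = -1050)
u(-268)/w = -218/(-1050) = -218*(-1/1050) = 109/525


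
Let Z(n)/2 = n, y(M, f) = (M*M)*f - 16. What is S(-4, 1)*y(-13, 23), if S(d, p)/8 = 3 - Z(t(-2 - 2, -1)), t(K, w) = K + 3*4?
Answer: -402584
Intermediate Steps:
t(K, w) = 12 + K (t(K, w) = K + 12 = 12 + K)
y(M, f) = -16 + f*M² (y(M, f) = M²*f - 16 = f*M² - 16 = -16 + f*M²)
Z(n) = 2*n
S(d, p) = -104 (S(d, p) = 8*(3 - 2*(12 + (-2 - 2))) = 8*(3 - 2*(12 - 4)) = 8*(3 - 2*8) = 8*(3 - 1*16) = 8*(3 - 16) = 8*(-13) = -104)
S(-4, 1)*y(-13, 23) = -104*(-16 + 23*(-13)²) = -104*(-16 + 23*169) = -104*(-16 + 3887) = -104*3871 = -402584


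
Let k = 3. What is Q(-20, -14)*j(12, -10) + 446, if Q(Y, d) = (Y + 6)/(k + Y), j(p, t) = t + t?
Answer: 7302/17 ≈ 429.53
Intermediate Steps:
j(p, t) = 2*t
Q(Y, d) = (6 + Y)/(3 + Y) (Q(Y, d) = (Y + 6)/(3 + Y) = (6 + Y)/(3 + Y))
Q(-20, -14)*j(12, -10) + 446 = ((6 - 20)/(3 - 20))*(2*(-10)) + 446 = (-14/(-17))*(-20) + 446 = -1/17*(-14)*(-20) + 446 = (14/17)*(-20) + 446 = -280/17 + 446 = 7302/17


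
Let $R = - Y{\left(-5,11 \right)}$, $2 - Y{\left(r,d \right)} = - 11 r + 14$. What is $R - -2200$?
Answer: $2267$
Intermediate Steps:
$Y{\left(r,d \right)} = -12 + 11 r$ ($Y{\left(r,d \right)} = 2 - \left(- 11 r + 14\right) = 2 - \left(14 - 11 r\right) = 2 + \left(-14 + 11 r\right) = -12 + 11 r$)
$R = 67$ ($R = - (-12 + 11 \left(-5\right)) = - (-12 - 55) = \left(-1\right) \left(-67\right) = 67$)
$R - -2200 = 67 - -2200 = 67 + 2200 = 2267$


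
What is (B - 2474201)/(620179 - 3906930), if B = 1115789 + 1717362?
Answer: -358950/3286751 ≈ -0.10921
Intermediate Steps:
B = 2833151
(B - 2474201)/(620179 - 3906930) = (2833151 - 2474201)/(620179 - 3906930) = 358950/(-3286751) = 358950*(-1/3286751) = -358950/3286751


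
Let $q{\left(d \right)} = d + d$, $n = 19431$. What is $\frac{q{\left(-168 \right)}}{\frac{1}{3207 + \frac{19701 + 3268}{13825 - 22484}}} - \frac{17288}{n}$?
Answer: $- \frac{25878796746728}{24036147} \approx -1.0767 \cdot 10^{6}$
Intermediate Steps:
$q{\left(d \right)} = 2 d$
$\frac{q{\left(-168 \right)}}{\frac{1}{3207 + \frac{19701 + 3268}{13825 - 22484}}} - \frac{17288}{n} = \frac{2 \left(-168\right)}{\frac{1}{3207 + \frac{19701 + 3268}{13825 - 22484}}} - \frac{17288}{19431} = - \frac{336}{\frac{1}{3207 + \frac{22969}{-8659}}} - \frac{17288}{19431} = - \frac{336}{\frac{1}{3207 + 22969 \left(- \frac{1}{8659}\right)}} - \frac{17288}{19431} = - \frac{336}{\frac{1}{3207 - \frac{22969}{8659}}} - \frac{17288}{19431} = - \frac{336}{\frac{1}{\frac{27746444}{8659}}} - \frac{17288}{19431} = - \frac{336}{\frac{8659}{27746444}} - \frac{17288}{19431} = \left(-336\right) \frac{27746444}{8659} - \frac{17288}{19431} = - \frac{1331829312}{1237} - \frac{17288}{19431} = - \frac{25878796746728}{24036147}$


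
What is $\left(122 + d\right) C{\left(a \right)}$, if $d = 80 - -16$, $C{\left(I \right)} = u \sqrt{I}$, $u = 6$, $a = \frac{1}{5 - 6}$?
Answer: $1308 i \approx 1308.0 i$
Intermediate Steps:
$a = -1$ ($a = \frac{1}{-1} = -1$)
$C{\left(I \right)} = 6 \sqrt{I}$
$d = 96$ ($d = 80 + 16 = 96$)
$\left(122 + d\right) C{\left(a \right)} = \left(122 + 96\right) 6 \sqrt{-1} = 218 \cdot 6 i = 1308 i$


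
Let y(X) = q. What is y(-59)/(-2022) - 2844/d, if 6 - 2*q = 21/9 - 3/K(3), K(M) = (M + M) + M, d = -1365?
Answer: 957973/460005 ≈ 2.0825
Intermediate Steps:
K(M) = 3*M (K(M) = 2*M + M = 3*M)
q = 2 (q = 3 - (21/9 - 3/(3*3))/2 = 3 - (21*(1/9) - 3/9)/2 = 3 - (7/3 - 3*1/9)/2 = 3 - (7/3 - 1/3)/2 = 3 - 1/2*2 = 3 - 1 = 2)
y(X) = 2
y(-59)/(-2022) - 2844/d = 2/(-2022) - 2844/(-1365) = 2*(-1/2022) - 2844*(-1/1365) = -1/1011 + 948/455 = 957973/460005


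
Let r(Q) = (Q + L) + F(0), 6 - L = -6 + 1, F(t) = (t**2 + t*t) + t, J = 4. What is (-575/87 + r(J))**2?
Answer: 532900/7569 ≈ 70.406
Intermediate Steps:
F(t) = t + 2*t**2 (F(t) = (t**2 + t**2) + t = 2*t**2 + t = t + 2*t**2)
L = 11 (L = 6 - (-6 + 1) = 6 - 1*(-5) = 6 + 5 = 11)
r(Q) = 11 + Q (r(Q) = (Q + 11) + 0*(1 + 2*0) = (11 + Q) + 0*(1 + 0) = (11 + Q) + 0*1 = (11 + Q) + 0 = 11 + Q)
(-575/87 + r(J))**2 = (-575/87 + (11 + 4))**2 = (-575*1/87 + 15)**2 = (-575/87 + 15)**2 = (730/87)**2 = 532900/7569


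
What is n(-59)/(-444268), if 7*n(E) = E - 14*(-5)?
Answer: -1/282716 ≈ -3.5371e-6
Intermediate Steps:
n(E) = 10 + E/7 (n(E) = (E - 14*(-5))/7 = (E + 70)/7 = (70 + E)/7 = 10 + E/7)
n(-59)/(-444268) = (10 + (1/7)*(-59))/(-444268) = (10 - 59/7)*(-1/444268) = (11/7)*(-1/444268) = -1/282716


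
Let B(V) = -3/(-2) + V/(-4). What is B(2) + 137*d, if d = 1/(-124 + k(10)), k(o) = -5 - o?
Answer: 2/139 ≈ 0.014388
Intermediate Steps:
d = -1/139 (d = 1/(-124 + (-5 - 1*10)) = 1/(-124 + (-5 - 10)) = 1/(-124 - 15) = 1/(-139) = -1/139 ≈ -0.0071942)
B(V) = 3/2 - V/4 (B(V) = -3*(-½) + V*(-¼) = 3/2 - V/4)
B(2) + 137*d = (3/2 - ¼*2) + 137*(-1/139) = (3/2 - ½) - 137/139 = 1 - 137/139 = 2/139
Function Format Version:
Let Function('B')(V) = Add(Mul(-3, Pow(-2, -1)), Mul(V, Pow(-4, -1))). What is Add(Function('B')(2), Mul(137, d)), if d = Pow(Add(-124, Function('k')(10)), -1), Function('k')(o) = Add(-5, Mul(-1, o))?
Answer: Rational(2, 139) ≈ 0.014388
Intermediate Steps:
d = Rational(-1, 139) (d = Pow(Add(-124, Add(-5, Mul(-1, 10))), -1) = Pow(Add(-124, Add(-5, -10)), -1) = Pow(Add(-124, -15), -1) = Pow(-139, -1) = Rational(-1, 139) ≈ -0.0071942)
Function('B')(V) = Add(Rational(3, 2), Mul(Rational(-1, 4), V)) (Function('B')(V) = Add(Mul(-3, Rational(-1, 2)), Mul(V, Rational(-1, 4))) = Add(Rational(3, 2), Mul(Rational(-1, 4), V)))
Add(Function('B')(2), Mul(137, d)) = Add(Add(Rational(3, 2), Mul(Rational(-1, 4), 2)), Mul(137, Rational(-1, 139))) = Add(Add(Rational(3, 2), Rational(-1, 2)), Rational(-137, 139)) = Add(1, Rational(-137, 139)) = Rational(2, 139)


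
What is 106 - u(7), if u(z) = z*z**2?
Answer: -237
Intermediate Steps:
u(z) = z**3
106 - u(7) = 106 - 1*7**3 = 106 - 1*343 = 106 - 343 = -237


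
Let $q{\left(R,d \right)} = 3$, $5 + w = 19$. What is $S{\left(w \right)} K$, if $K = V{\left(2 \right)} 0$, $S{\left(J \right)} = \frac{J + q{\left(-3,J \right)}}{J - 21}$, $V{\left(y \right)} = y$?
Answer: $0$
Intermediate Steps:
$w = 14$ ($w = -5 + 19 = 14$)
$S{\left(J \right)} = \frac{3 + J}{-21 + J}$ ($S{\left(J \right)} = \frac{J + 3}{J - 21} = \frac{3 + J}{-21 + J}$)
$K = 0$ ($K = 2 \cdot 0 = 0$)
$S{\left(w \right)} K = \frac{3 + 14}{-21 + 14} \cdot 0 = \frac{1}{-7} \cdot 17 \cdot 0 = \left(- \frac{1}{7}\right) 17 \cdot 0 = \left(- \frac{17}{7}\right) 0 = 0$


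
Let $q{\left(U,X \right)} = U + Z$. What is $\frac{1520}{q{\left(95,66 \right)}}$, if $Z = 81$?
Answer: $\frac{95}{11} \approx 8.6364$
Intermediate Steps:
$q{\left(U,X \right)} = 81 + U$ ($q{\left(U,X \right)} = U + 81 = 81 + U$)
$\frac{1520}{q{\left(95,66 \right)}} = \frac{1520}{81 + 95} = \frac{1520}{176} = 1520 \cdot \frac{1}{176} = \frac{95}{11}$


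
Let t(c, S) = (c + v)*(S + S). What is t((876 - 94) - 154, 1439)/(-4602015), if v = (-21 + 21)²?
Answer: -1807384/4602015 ≈ -0.39274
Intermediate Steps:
v = 0 (v = 0² = 0)
t(c, S) = 2*S*c (t(c, S) = (c + 0)*(S + S) = c*(2*S) = 2*S*c)
t((876 - 94) - 154, 1439)/(-4602015) = (2*1439*((876 - 94) - 154))/(-4602015) = (2*1439*(782 - 154))*(-1/4602015) = (2*1439*628)*(-1/4602015) = 1807384*(-1/4602015) = -1807384/4602015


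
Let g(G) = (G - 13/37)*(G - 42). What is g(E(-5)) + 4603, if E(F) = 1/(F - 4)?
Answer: 13853557/2997 ≈ 4622.5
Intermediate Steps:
E(F) = 1/(-4 + F)
g(G) = (-42 + G)*(-13/37 + G) (g(G) = (G - 13*1/37)*(-42 + G) = (G - 13/37)*(-42 + G) = (-13/37 + G)*(-42 + G) = (-42 + G)*(-13/37 + G))
g(E(-5)) + 4603 = (546/37 + (1/(-4 - 5))**2 - 1567/(37*(-4 - 5))) + 4603 = (546/37 + (1/(-9))**2 - 1567/37/(-9)) + 4603 = (546/37 + (-1/9)**2 - 1567/37*(-1/9)) + 4603 = (546/37 + 1/81 + 1567/333) + 4603 = 58366/2997 + 4603 = 13853557/2997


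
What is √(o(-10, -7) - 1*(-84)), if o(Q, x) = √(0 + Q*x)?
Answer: √(84 + √70) ≈ 9.6107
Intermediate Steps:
o(Q, x) = √(Q*x)
√(o(-10, -7) - 1*(-84)) = √(√(-10*(-7)) - 1*(-84)) = √(√70 + 84) = √(84 + √70)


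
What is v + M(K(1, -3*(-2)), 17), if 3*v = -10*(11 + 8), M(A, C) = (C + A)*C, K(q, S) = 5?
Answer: 932/3 ≈ 310.67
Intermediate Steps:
M(A, C) = C*(A + C) (M(A, C) = (A + C)*C = C*(A + C))
v = -190/3 (v = (-10*(11 + 8))/3 = (-10*19)/3 = (1/3)*(-190) = -190/3 ≈ -63.333)
v + M(K(1, -3*(-2)), 17) = -190/3 + 17*(5 + 17) = -190/3 + 17*22 = -190/3 + 374 = 932/3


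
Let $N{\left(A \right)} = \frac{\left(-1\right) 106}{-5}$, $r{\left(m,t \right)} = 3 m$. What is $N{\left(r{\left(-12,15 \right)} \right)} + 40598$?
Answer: $\frac{203096}{5} \approx 40619.0$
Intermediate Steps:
$N{\left(A \right)} = \frac{106}{5}$ ($N{\left(A \right)} = \left(-106\right) \left(- \frac{1}{5}\right) = \frac{106}{5}$)
$N{\left(r{\left(-12,15 \right)} \right)} + 40598 = \frac{106}{5} + 40598 = \frac{203096}{5}$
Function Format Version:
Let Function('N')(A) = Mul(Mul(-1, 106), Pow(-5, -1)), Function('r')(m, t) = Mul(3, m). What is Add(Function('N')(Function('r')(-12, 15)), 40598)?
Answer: Rational(203096, 5) ≈ 40619.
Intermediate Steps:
Function('N')(A) = Rational(106, 5) (Function('N')(A) = Mul(-106, Rational(-1, 5)) = Rational(106, 5))
Add(Function('N')(Function('r')(-12, 15)), 40598) = Add(Rational(106, 5), 40598) = Rational(203096, 5)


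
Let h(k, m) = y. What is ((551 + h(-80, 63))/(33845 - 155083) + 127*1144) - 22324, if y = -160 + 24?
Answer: 14907909017/121238 ≈ 1.2296e+5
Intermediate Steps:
y = -136
h(k, m) = -136
((551 + h(-80, 63))/(33845 - 155083) + 127*1144) - 22324 = ((551 - 136)/(33845 - 155083) + 127*1144) - 22324 = (415/(-121238) + 145288) - 22324 = (415*(-1/121238) + 145288) - 22324 = (-415/121238 + 145288) - 22324 = 17614426129/121238 - 22324 = 14907909017/121238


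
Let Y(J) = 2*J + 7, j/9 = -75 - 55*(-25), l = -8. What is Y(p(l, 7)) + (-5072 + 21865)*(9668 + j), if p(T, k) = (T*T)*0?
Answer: 358832831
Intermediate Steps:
j = 11700 (j = 9*(-75 - 55*(-25)) = 9*(-75 + 1375) = 9*1300 = 11700)
p(T, k) = 0 (p(T, k) = T²*0 = 0)
Y(J) = 7 + 2*J
Y(p(l, 7)) + (-5072 + 21865)*(9668 + j) = (7 + 2*0) + (-5072 + 21865)*(9668 + 11700) = (7 + 0) + 16793*21368 = 7 + 358832824 = 358832831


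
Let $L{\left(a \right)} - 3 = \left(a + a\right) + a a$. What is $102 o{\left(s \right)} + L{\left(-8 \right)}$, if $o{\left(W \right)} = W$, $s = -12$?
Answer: $-1173$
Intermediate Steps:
$L{\left(a \right)} = 3 + a^{2} + 2 a$ ($L{\left(a \right)} = 3 + \left(\left(a + a\right) + a a\right) = 3 + \left(2 a + a^{2}\right) = 3 + \left(a^{2} + 2 a\right) = 3 + a^{2} + 2 a$)
$102 o{\left(s \right)} + L{\left(-8 \right)} = 102 \left(-12\right) + \left(3 + \left(-8\right)^{2} + 2 \left(-8\right)\right) = -1224 + \left(3 + 64 - 16\right) = -1224 + 51 = -1173$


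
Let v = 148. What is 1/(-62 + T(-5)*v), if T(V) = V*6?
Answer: -1/4502 ≈ -0.00022212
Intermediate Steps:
T(V) = 6*V
1/(-62 + T(-5)*v) = 1/(-62 + (6*(-5))*148) = 1/(-62 - 30*148) = 1/(-62 - 4440) = 1/(-4502) = -1/4502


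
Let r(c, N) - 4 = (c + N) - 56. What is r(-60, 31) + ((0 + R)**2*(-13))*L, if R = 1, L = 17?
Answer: -302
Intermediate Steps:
r(c, N) = -52 + N + c (r(c, N) = 4 + ((c + N) - 56) = 4 + ((N + c) - 56) = 4 + (-56 + N + c) = -52 + N + c)
r(-60, 31) + ((0 + R)**2*(-13))*L = (-52 + 31 - 60) + ((0 + 1)**2*(-13))*17 = -81 + (1**2*(-13))*17 = -81 + (1*(-13))*17 = -81 - 13*17 = -81 - 221 = -302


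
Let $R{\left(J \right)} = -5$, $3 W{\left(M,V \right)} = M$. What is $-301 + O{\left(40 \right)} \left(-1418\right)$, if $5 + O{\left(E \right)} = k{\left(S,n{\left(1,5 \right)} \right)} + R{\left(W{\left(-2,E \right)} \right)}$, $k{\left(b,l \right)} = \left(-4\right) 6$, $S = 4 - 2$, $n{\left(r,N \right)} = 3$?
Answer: $47911$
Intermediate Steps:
$W{\left(M,V \right)} = \frac{M}{3}$
$S = 2$
$k{\left(b,l \right)} = -24$
$O{\left(E \right)} = -34$ ($O{\left(E \right)} = -5 - 29 = -34$)
$-301 + O{\left(40 \right)} \left(-1418\right) = -301 - -48212 = -301 + 48212 = 47911$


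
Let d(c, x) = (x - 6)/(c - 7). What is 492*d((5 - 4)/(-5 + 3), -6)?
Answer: 3936/5 ≈ 787.20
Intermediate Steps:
d(c, x) = (-6 + x)/(-7 + c)
492*d((5 - 4)/(-5 + 3), -6) = 492*((-6 - 6)/(-7 + (5 - 4)/(-5 + 3))) = 492*(-12/(-7 + 1/(-2))) = 492*(-12/(-7 + 1*(-½))) = 492*(-12/(-7 - ½)) = 492*(-12/(-15/2)) = 492*(-2/15*(-12)) = 492*(8/5) = 3936/5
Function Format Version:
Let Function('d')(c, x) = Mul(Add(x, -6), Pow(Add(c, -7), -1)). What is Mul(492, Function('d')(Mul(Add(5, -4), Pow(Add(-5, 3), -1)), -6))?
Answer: Rational(3936, 5) ≈ 787.20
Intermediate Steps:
Function('d')(c, x) = Mul(Pow(Add(-7, c), -1), Add(-6, x)) (Function('d')(c, x) = Mul(Add(-6, x), Pow(Add(-7, c), -1)) = Mul(Pow(Add(-7, c), -1), Add(-6, x)))
Mul(492, Function('d')(Mul(Add(5, -4), Pow(Add(-5, 3), -1)), -6)) = Mul(492, Mul(Pow(Add(-7, Mul(Add(5, -4), Pow(Add(-5, 3), -1))), -1), Add(-6, -6))) = Mul(492, Mul(Pow(Add(-7, Mul(1, Pow(-2, -1))), -1), -12)) = Mul(492, Mul(Pow(Add(-7, Mul(1, Rational(-1, 2))), -1), -12)) = Mul(492, Mul(Pow(Add(-7, Rational(-1, 2)), -1), -12)) = Mul(492, Mul(Pow(Rational(-15, 2), -1), -12)) = Mul(492, Mul(Rational(-2, 15), -12)) = Mul(492, Rational(8, 5)) = Rational(3936, 5)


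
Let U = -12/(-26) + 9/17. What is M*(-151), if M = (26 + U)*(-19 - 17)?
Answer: 32425740/221 ≈ 1.4672e+5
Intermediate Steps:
U = 219/221 (U = -12*(-1/26) + 9*(1/17) = 6/13 + 9/17 = 219/221 ≈ 0.99095)
M = -214740/221 (M = (26 + 219/221)*(-19 - 17) = (5965/221)*(-36) = -214740/221 ≈ -971.67)
M*(-151) = -214740/221*(-151) = 32425740/221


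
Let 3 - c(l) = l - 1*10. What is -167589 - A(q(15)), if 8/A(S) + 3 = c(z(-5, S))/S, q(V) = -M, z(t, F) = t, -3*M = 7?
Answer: -5530493/33 ≈ -1.6759e+5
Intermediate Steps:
M = -7/3 (M = -1/3*7 = -7/3 ≈ -2.3333)
q(V) = 7/3 (q(V) = -1*(-7/3) = 7/3)
c(l) = 13 - l (c(l) = 3 - (l - 1*10) = 3 - (l - 10) = 3 - (-10 + l) = 3 + (10 - l) = 13 - l)
A(S) = 8/(-3 + 18/S) (A(S) = 8/(-3 + (13 - 1*(-5))/S) = 8/(-3 + (13 + 5)/S) = 8/(-3 + 18/S))
-167589 - A(q(15)) = -167589 - (-8)*7/(3*(-18 + 3*(7/3))) = -167589 - (-8)*7/(3*(-18 + 7)) = -167589 - (-8)*7/(3*(-11)) = -167589 - (-8)*7*(-1)/(3*11) = -167589 - 1*56/33 = -167589 - 56/33 = -5530493/33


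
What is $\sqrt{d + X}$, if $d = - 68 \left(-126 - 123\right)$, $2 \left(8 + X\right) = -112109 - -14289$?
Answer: $3 i \sqrt{3554} \approx 178.85 i$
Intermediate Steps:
$X = -48918$ ($X = -8 + \frac{-112109 - -14289}{2} = -8 + \frac{-112109 + 14289}{2} = -8 + \frac{1}{2} \left(-97820\right) = -8 - 48910 = -48918$)
$d = 16932$ ($d = \left(-68\right) \left(-249\right) = 16932$)
$\sqrt{d + X} = \sqrt{16932 - 48918} = \sqrt{-31986} = 3 i \sqrt{3554}$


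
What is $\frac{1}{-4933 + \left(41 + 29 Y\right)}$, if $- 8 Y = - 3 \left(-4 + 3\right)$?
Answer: $- \frac{8}{39223} \approx -0.00020396$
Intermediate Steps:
$Y = - \frac{3}{8}$ ($Y = - \frac{\left(-3\right) \left(-4 + 3\right)}{8} = - \frac{\left(-3\right) \left(-1\right)}{8} = \left(- \frac{1}{8}\right) 3 = - \frac{3}{8} \approx -0.375$)
$\frac{1}{-4933 + \left(41 + 29 Y\right)} = \frac{1}{-4933 + \left(41 + 29 \left(- \frac{3}{8}\right)\right)} = \frac{1}{-4933 + \left(41 - \frac{87}{8}\right)} = \frac{1}{-4933 + \frac{241}{8}} = \frac{1}{- \frac{39223}{8}} = - \frac{8}{39223}$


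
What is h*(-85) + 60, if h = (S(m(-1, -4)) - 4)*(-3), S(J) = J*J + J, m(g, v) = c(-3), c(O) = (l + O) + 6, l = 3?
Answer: 9750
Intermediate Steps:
c(O) = 9 + O (c(O) = (3 + O) + 6 = 9 + O)
m(g, v) = 6 (m(g, v) = 9 - 3 = 6)
S(J) = J + J**2 (S(J) = J**2 + J = J + J**2)
h = -114 (h = (6*(1 + 6) - 4)*(-3) = (6*7 - 4)*(-3) = (42 - 4)*(-3) = 38*(-3) = -114)
h*(-85) + 60 = -114*(-85) + 60 = 9690 + 60 = 9750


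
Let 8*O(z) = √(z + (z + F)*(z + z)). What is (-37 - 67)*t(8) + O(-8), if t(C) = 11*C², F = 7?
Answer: -73216 + √2/4 ≈ -73216.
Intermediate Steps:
O(z) = √(z + 2*z*(7 + z))/8 (O(z) = √(z + (z + 7)*(z + z))/8 = √(z + (7 + z)*(2*z))/8 = √(z + 2*z*(7 + z))/8)
(-37 - 67)*t(8) + O(-8) = (-37 - 67)*(11*8²) + √(-8*(15 + 2*(-8)))/8 = -1144*64 + √(-8*(15 - 16))/8 = -104*704 + √(-8*(-1))/8 = -73216 + √8/8 = -73216 + (2*√2)/8 = -73216 + √2/4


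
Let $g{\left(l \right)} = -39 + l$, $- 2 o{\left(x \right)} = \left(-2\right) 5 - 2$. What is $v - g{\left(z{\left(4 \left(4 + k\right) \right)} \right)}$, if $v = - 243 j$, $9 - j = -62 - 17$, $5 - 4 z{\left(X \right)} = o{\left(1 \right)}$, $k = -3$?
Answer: $- \frac{85379}{4} \approx -21345.0$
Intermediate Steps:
$o{\left(x \right)} = 6$ ($o{\left(x \right)} = - \frac{\left(-2\right) 5 - 2}{2} = - \frac{-10 - 2}{2} = \left(- \frac{1}{2}\right) \left(-12\right) = 6$)
$z{\left(X \right)} = - \frac{1}{4}$ ($z{\left(X \right)} = \frac{5}{4} - \frac{3}{2} = - \frac{1}{4}$)
$j = 88$ ($j = 9 - \left(-62 - 17\right) = 9 - -79 = 9 + 79 = 88$)
$v = -21384$ ($v = \left(-243\right) 88 = -21384$)
$v - g{\left(z{\left(4 \left(4 + k\right) \right)} \right)} = -21384 - \left(-39 - \frac{1}{4}\right) = -21384 - - \frac{157}{4} = -21384 + \frac{157}{4} = - \frac{85379}{4}$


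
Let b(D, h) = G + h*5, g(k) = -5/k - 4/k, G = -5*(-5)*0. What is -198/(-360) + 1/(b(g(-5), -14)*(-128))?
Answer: 4929/8960 ≈ 0.55011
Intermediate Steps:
G = 0 (G = 25*0 = 0)
g(k) = -9/k
b(D, h) = 5*h (b(D, h) = 0 + h*5 = 0 + 5*h = 5*h)
-198/(-360) + 1/(b(g(-5), -14)*(-128)) = -198/(-360) + 1/((5*(-14))*(-128)) = -198*(-1/360) - 1/128/(-70) = 11/20 - 1/70*(-1/128) = 11/20 + 1/8960 = 4929/8960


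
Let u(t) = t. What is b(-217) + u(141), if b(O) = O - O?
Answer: 141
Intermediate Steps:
b(O) = 0
b(-217) + u(141) = 0 + 141 = 141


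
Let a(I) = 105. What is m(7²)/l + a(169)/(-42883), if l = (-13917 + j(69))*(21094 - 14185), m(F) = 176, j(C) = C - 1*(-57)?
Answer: -10012159403/4085978820777 ≈ -0.0024504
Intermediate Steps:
j(C) = 57 + C (j(C) = C + 57 = 57 + C)
l = -95282019 (l = (-13917 + (57 + 69))*(21094 - 14185) = (-13917 + 126)*6909 = -13791*6909 = -95282019)
m(7²)/l + a(169)/(-42883) = 176/(-95282019) + 105/(-42883) = 176*(-1/95282019) + 105*(-1/42883) = -176/95282019 - 105/42883 = -10012159403/4085978820777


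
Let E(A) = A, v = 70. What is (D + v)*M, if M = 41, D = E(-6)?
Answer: 2624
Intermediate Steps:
D = -6
(D + v)*M = (-6 + 70)*41 = 64*41 = 2624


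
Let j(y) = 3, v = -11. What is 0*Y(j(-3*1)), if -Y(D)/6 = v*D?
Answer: 0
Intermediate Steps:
Y(D) = 66*D (Y(D) = -(-66)*D = 66*D)
0*Y(j(-3*1)) = 0*(66*3) = 0*198 = 0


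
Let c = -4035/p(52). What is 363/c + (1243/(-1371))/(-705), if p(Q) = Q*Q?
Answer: -63247931857/260003295 ≈ -243.26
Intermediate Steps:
p(Q) = Q²
c = -4035/2704 (c = -4035/(52²) = -4035/2704 ≈ -1.4922)
363/c + (1243/(-1371))/(-705) = 363/(-4035/2704) + (1243/(-1371))/(-705) = 363*(-2704/4035) + (1243*(-1/1371))*(-1/705) = -327184/1345 - 1243/1371*(-1/705) = -327184/1345 + 1243/966555 = -63247931857/260003295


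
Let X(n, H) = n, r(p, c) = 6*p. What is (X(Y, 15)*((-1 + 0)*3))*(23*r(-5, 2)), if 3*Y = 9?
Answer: 6210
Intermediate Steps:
Y = 3 (Y = (⅓)*9 = 3)
(X(Y, 15)*((-1 + 0)*3))*(23*r(-5, 2)) = (3*((-1 + 0)*3))*(23*(6*(-5))) = (3*(-1*3))*(23*(-30)) = (3*(-3))*(-690) = -9*(-690) = 6210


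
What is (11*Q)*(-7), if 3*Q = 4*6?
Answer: -616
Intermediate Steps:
Q = 8 (Q = (4*6)/3 = (1/3)*24 = 8)
(11*Q)*(-7) = (11*8)*(-7) = 88*(-7) = -616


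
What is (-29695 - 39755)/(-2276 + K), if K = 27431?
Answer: -4630/1677 ≈ -2.7609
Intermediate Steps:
(-29695 - 39755)/(-2276 + K) = (-29695 - 39755)/(-2276 + 27431) = -69450/25155 = -69450*1/25155 = -4630/1677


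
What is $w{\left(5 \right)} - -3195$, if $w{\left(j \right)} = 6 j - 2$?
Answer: $3223$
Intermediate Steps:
$w{\left(j \right)} = -2 + 6 j$
$w{\left(5 \right)} - -3195 = \left(-2 + 6 \cdot 5\right) - -3195 = \left(-2 + 30\right) + 3195 = 28 + 3195 = 3223$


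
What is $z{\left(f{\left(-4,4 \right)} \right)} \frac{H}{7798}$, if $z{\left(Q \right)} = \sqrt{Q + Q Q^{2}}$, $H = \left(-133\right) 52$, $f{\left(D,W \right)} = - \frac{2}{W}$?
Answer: $- \frac{247 i \sqrt{10}}{1114} \approx - 0.70115 i$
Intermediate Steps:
$H = -6916$
$z{\left(Q \right)} = \sqrt{Q + Q^{3}}$
$z{\left(f{\left(-4,4 \right)} \right)} \frac{H}{7798} = \sqrt{- \frac{2}{4} + \left(- \frac{2}{4}\right)^{3}} \left(- \frac{6916}{7798}\right) = \sqrt{\left(-2\right) \frac{1}{4} + \left(\left(-2\right) \frac{1}{4}\right)^{3}} \left(\left(-6916\right) \frac{1}{7798}\right) = \sqrt{- \frac{1}{2} + \left(- \frac{1}{2}\right)^{3}} \left(- \frac{494}{557}\right) = \sqrt{- \frac{1}{2} - \frac{1}{8}} \left(- \frac{494}{557}\right) = \sqrt{- \frac{5}{8}} \left(- \frac{494}{557}\right) = \frac{i \sqrt{10}}{4} \left(- \frac{494}{557}\right) = - \frac{247 i \sqrt{10}}{1114}$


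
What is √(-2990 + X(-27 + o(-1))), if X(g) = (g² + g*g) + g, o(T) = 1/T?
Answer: 5*I*√58 ≈ 38.079*I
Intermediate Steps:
X(g) = g + 2*g² (X(g) = (g² + g²) + g = 2*g² + g = g + 2*g²)
√(-2990 + X(-27 + o(-1))) = √(-2990 + (-27 + 1/(-1))*(1 + 2*(-27 + 1/(-1)))) = √(-2990 + (-27 - 1)*(1 + 2*(-27 - 1))) = √(-2990 - 28*(1 + 2*(-28))) = √(-2990 - 28*(1 - 56)) = √(-2990 - 28*(-55)) = √(-2990 + 1540) = √(-1450) = 5*I*√58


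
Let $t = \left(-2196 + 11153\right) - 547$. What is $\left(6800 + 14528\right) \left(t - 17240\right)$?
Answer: $-188326240$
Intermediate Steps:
$t = 8410$ ($t = 8957 - 547 = 8410$)
$\left(6800 + 14528\right) \left(t - 17240\right) = \left(6800 + 14528\right) \left(8410 - 17240\right) = 21328 \left(-8830\right) = -188326240$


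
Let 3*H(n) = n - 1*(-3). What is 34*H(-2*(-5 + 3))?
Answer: 238/3 ≈ 79.333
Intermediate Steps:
H(n) = 1 + n/3 (H(n) = (n - 1*(-3))/3 = (n + 3)/3 = (3 + n)/3 = 1 + n/3)
34*H(-2*(-5 + 3)) = 34*(1 + (-2*(-5 + 3))/3) = 34*(1 + (-2*(-2))/3) = 34*(1 + (⅓)*4) = 34*(1 + 4/3) = 34*(7/3) = 238/3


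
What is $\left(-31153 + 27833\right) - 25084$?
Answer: $-28404$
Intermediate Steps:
$\left(-31153 + 27833\right) - 25084 = -3320 - 25084 = -28404$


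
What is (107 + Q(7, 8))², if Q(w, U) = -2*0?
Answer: 11449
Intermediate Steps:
Q(w, U) = 0
(107 + Q(7, 8))² = (107 + 0)² = 107² = 11449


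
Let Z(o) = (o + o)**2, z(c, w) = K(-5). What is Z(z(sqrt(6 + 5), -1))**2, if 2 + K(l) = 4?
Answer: 256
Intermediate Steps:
K(l) = 2 (K(l) = -2 + 4 = 2)
z(c, w) = 2
Z(o) = 4*o**2 (Z(o) = (2*o)**2 = 4*o**2)
Z(z(sqrt(6 + 5), -1))**2 = (4*2**2)**2 = (4*4)**2 = 16**2 = 256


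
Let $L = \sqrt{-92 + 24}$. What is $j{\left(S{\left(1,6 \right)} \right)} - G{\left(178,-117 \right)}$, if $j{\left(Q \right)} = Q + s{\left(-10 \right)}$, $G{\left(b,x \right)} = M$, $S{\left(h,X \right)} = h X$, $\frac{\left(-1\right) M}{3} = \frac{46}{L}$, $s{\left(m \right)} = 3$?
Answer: $9 - \frac{69 i \sqrt{17}}{17} \approx 9.0 - 16.735 i$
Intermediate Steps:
$L = 2 i \sqrt{17}$ ($L = \sqrt{-68} = 2 i \sqrt{17} \approx 8.2462 i$)
$M = \frac{69 i \sqrt{17}}{17}$ ($M = - 3 \frac{46}{2 i \sqrt{17}} = - 3 \cdot 46 \left(- \frac{i \sqrt{17}}{34}\right) = - 3 \left(- \frac{23 i \sqrt{17}}{17}\right) = \frac{69 i \sqrt{17}}{17} \approx 16.735 i$)
$S{\left(h,X \right)} = X h$
$G{\left(b,x \right)} = \frac{69 i \sqrt{17}}{17}$
$j{\left(Q \right)} = 3 + Q$ ($j{\left(Q \right)} = Q + 3 = 3 + Q$)
$j{\left(S{\left(1,6 \right)} \right)} - G{\left(178,-117 \right)} = \left(3 + 6 \cdot 1\right) - \frac{69 i \sqrt{17}}{17} = \left(3 + 6\right) - \frac{69 i \sqrt{17}}{17} = 9 - \frac{69 i \sqrt{17}}{17}$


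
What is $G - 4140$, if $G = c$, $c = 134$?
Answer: $-4006$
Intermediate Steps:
$G = 134$
$G - 4140 = 134 - 4140 = -4006$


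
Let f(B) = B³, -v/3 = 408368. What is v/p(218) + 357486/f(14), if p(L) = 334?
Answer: -810571263/229124 ≈ -3537.7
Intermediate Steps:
v = -1225104 (v = -3*408368 = -1225104)
v/p(218) + 357486/f(14) = -1225104/334 + 357486/(14³) = -1225104*1/334 + 357486/2744 = -612552/167 + 357486*(1/2744) = -612552/167 + 178743/1372 = -810571263/229124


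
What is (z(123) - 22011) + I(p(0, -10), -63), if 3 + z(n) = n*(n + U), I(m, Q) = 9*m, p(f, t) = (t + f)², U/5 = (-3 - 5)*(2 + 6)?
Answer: -45345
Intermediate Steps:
U = -320 (U = 5*((-3 - 5)*(2 + 6)) = 5*(-8*8) = 5*(-64) = -320)
p(f, t) = (f + t)²
z(n) = -3 + n*(-320 + n) (z(n) = -3 + n*(n - 320) = -3 + n*(-320 + n))
(z(123) - 22011) + I(p(0, -10), -63) = ((-3 + 123² - 320*123) - 22011) + 9*(0 - 10)² = ((-3 + 15129 - 39360) - 22011) + 9*(-10)² = (-24234 - 22011) + 9*100 = -46245 + 900 = -45345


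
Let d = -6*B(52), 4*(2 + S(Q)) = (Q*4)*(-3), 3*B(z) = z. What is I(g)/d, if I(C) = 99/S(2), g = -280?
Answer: 99/832 ≈ 0.11899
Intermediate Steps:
B(z) = z/3
S(Q) = -2 - 3*Q (S(Q) = -2 + ((Q*4)*(-3))/4 = -2 + ((4*Q)*(-3))/4 = -2 + (-12*Q)/4 = -2 - 3*Q)
d = -104 (d = -2*52 = -6*52/3 = -104)
I(C) = -99/8 (I(C) = 99/(-2 - 3*2) = 99/(-2 - 6) = 99/(-8) = 99*(-⅛) = -99/8)
I(g)/d = -99/8/(-104) = -99/8*(-1/104) = 99/832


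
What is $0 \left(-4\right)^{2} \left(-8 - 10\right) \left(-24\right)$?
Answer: $0$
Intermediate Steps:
$0 \left(-4\right)^{2} \left(-8 - 10\right) \left(-24\right) = 0 \cdot 16 \left(\left(-18\right) \left(-24\right)\right) = 0 \cdot 432 = 0$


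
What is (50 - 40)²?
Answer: 100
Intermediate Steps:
(50 - 40)² = 10² = 100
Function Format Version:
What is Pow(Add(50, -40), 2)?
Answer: 100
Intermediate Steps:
Pow(Add(50, -40), 2) = Pow(10, 2) = 100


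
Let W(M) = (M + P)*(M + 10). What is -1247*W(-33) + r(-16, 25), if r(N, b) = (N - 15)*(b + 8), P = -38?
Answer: -2037374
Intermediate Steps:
W(M) = (-38 + M)*(10 + M) (W(M) = (M - 38)*(M + 10) = (-38 + M)*(10 + M))
r(N, b) = (-15 + N)*(8 + b)
-1247*W(-33) + r(-16, 25) = -1247*(-380 + (-33)**2 - 28*(-33)) + (-120 - 15*25 + 8*(-16) - 16*25) = -1247*(-380 + 1089 + 924) + (-120 - 375 - 128 - 400) = -1247*1633 - 1023 = -2036351 - 1023 = -2037374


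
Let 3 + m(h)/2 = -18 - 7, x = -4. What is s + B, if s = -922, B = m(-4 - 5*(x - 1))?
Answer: -978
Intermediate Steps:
m(h) = -56 (m(h) = -6 + 2*(-18 - 7) = -6 + 2*(-25) = -6 - 50 = -56)
B = -56
s + B = -922 - 56 = -978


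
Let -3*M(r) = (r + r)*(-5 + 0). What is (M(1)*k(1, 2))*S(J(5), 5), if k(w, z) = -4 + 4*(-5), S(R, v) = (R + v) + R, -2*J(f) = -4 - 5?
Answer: -1120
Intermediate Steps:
J(f) = 9/2 (J(f) = -(-4 - 5)/2 = -½*(-9) = 9/2)
S(R, v) = v + 2*R
k(w, z) = -24 (k(w, z) = -4 - 20 = -24)
M(r) = 10*r/3 (M(r) = -(r + r)*(-5 + 0)/3 = -2*r*(-5)/3 = -(-10)*r/3 = 10*r/3)
(M(1)*k(1, 2))*S(J(5), 5) = (((10/3)*1)*(-24))*(5 + 2*(9/2)) = ((10/3)*(-24))*(5 + 9) = -80*14 = -1120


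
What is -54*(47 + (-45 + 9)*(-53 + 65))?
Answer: 20790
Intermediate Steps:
-54*(47 + (-45 + 9)*(-53 + 65)) = -54*(47 - 36*12) = -54*(47 - 432) = -54*(-385) = 20790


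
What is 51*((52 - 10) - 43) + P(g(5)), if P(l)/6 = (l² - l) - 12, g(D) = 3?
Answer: -87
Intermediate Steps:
P(l) = -72 - 6*l + 6*l² (P(l) = 6*((l² - l) - 12) = 6*(-12 + l² - l) = -72 - 6*l + 6*l²)
51*((52 - 10) - 43) + P(g(5)) = 51*((52 - 10) - 43) + (-72 - 6*3 + 6*3²) = 51*(42 - 43) + (-72 - 18 + 6*9) = 51*(-1) + (-72 - 18 + 54) = -51 - 36 = -87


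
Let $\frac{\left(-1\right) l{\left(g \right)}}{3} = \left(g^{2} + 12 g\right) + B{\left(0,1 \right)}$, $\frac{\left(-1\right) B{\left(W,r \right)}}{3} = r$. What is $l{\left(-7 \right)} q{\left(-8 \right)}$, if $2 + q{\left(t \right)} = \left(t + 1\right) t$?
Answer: $6156$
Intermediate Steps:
$B{\left(W,r \right)} = - 3 r$
$q{\left(t \right)} = -2 + t \left(1 + t\right)$ ($q{\left(t \right)} = -2 + \left(t + 1\right) t = -2 + \left(1 + t\right) t = -2 + t \left(1 + t\right)$)
$l{\left(g \right)} = 9 - 36 g - 3 g^{2}$ ($l{\left(g \right)} = - 3 \left(\left(g^{2} + 12 g\right) - 3\right) = - 3 \left(-3 + g^{2} + 12 g\right) = 9 - 36 g - 3 g^{2}$)
$l{\left(-7 \right)} q{\left(-8 \right)} = \left(9 - -252 - 3 \left(-7\right)^{2}\right) \left(-2 - 8 + \left(-8\right)^{2}\right) = \left(9 + 252 - 147\right) \left(-2 - 8 + 64\right) = \left(9 + 252 - 147\right) 54 = 114 \cdot 54 = 6156$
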